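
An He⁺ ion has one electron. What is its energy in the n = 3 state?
-6.047 eV

For hydrogen-like ions, the energy levels scale with Z²:
E_n = -13.6057 Z² / n² eV

For He⁺ (Z = 2) at n = 3:
E_3 = -13.6057 × 2² / 3²
E_3 = -13.6057 × 4 / 9
E_3 = -54.4228 / 9
E_3 = -6.047 eV

The energy is 4 times more negative than hydrogen at the same n due to the stronger nuclear charge.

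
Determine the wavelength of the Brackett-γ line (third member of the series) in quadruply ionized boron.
86.5978 nm

The lines of a series are numbered from the longest wavelength (smallest ΔE) outward; the third line is the transition from n = n_f + 3 to n_f.
The Brackett series has all transitions ending at n_f = 4.

For B⁴⁺ (Z = 5), the third line (γ-line) is the jump from n = 7 to n = 4:
E_7 = -13.6057 × 5² / 7² = -6.941684 eV
E_4 = -13.6057 × 5² / 4² = -21.258906 eV
ΔE = E_7 - E_4 = 14.317222 eV

λ = hc/E = 1239.84 eV·nm / 14.317222 eV
λ = 86.5978 nm

This is the γ-line of the Brackett series in B⁴⁺.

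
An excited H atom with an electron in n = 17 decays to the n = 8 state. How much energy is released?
0.166 eV

The energy levels are E_n = -13.6057 eV / n².

Energy at n = 17: E_17 = -13.6057 / 17² = -0.047079 eV
Energy at n = 8: E_8 = -13.6057 / 8² = -0.212589 eV

For emission (electron falling to lower state), the photon energy is:
E_photon = E_17 - E_8 = |-0.047079 - (-0.212589)|
E_photon = 0.166 eV

This energy is carried away by the emitted photon.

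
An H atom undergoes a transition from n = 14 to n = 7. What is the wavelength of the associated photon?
5953.60 nm

First, find the transition energy using E_n = -13.6057 / n² eV:
E_14 = -13.6057 / 14² = -0.06941684 eV
E_7 = -13.6057 / 7² = -0.27766735 eV

Photon energy: |ΔE| = |E_7 - E_14| = 0.20825051 eV

Convert to wavelength using E = hc/λ with hc = 1239.84 eV·nm:
λ = hc/E = 1239.84 eV·nm / 0.20825051 eV
λ = 5953.60 nm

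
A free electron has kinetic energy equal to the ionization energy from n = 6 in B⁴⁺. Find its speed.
1.82e+06 m/s (or 0.608113% of c)

The binding energy at n = 6 for B⁴⁺ is:
E_6 = -13.6057 × 5²/6² = -9.44840278 eV
|E_6| = 9.44840278 eV

Convert to Joules:
KE = 9.44840278 eV × (1.602177 × 10⁻¹⁹ J/eV) = 1.5138e-18 J

Using KE = ½mv²:
v = √(2·KE/m_e)
v = √(2 × 1.5138e-18 J / 9.10938 × 10⁻³¹ kg)
v = 1.82e+06 m/s

This is approximately 0.608113% the speed of light.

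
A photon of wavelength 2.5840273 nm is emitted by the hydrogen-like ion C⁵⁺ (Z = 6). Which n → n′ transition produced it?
n = 7 → n = 1

First, find the photon energy from the wavelength (hc = 1239.84 eV·nm):
E = hc/λ = 1239.84 eV·nm / 2.5840273 nm = 479.80917 eV

The energy levels of C⁵⁺ satisfy E_n = -13.6057 × 6² / n² eV, so an emission n_i → n_f releases
ΔE = 13.6057 × 6² × (1/n_f² − 1/n_i²) eV.

Setting ΔE equal to the photon energy:
1/n_f² − 1/n_i² = 479.80917 / (13.6057 × 6²) = 0.97959183

Since 1/n_i² must be positive, we need 1/n_f² > 0.97959183, i.e. n_f ≤ 1. For each allowed n_f, solve n_i = (1/n_f² − 0.97959183)^(−1/2) and check whether it is a whole number:
  n_f = 1: 1/n_i² = 1.00000000 − 0.97959183 = 0.02040817 → n_i = 7.000  → integer, n_i = 7 ✓

Only n_f = 1 gives an integer upper level, n_i = 7.

The transition is from n = 7 to n = 1 (emission).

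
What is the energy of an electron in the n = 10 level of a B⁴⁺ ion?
-3.401 eV

For hydrogen-like ions, the energy levels scale with Z²:
E_n = -13.6057 Z² / n² eV

For B⁴⁺ (Z = 5) at n = 10:
E_10 = -13.6057 × 5² / 10²
E_10 = -13.6057 × 25 / 100
E_10 = -340.1425 / 100
E_10 = -3.401 eV

The energy is 25 times more negative than hydrogen at the same n due to the stronger nuclear charge.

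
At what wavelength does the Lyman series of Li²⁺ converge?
10.125 nm

The series limit corresponds to the transition from n = ∞ to n = 1.
This is the highest energy (shortest wavelength) transition in the Lyman series.

E_∞ = 0 eV
E_1 = -13.6057 × 3² / 1² = -122.45130 eV

Energy at series limit:
ΔE = E_∞ - E_1 = 0 - (-122.45130) = 122.45130 eV
λ = hc/E = 1239.84 eV·nm / 122.45130 eV = 10.125 nm

This energy equals the ionization energy from the n = 1 state of Li²⁺.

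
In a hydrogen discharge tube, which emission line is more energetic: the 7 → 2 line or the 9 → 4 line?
7 → 2

Calculate the energy for each transition:

Transition 7 → 2:
ΔE₁ = |E_2 - E_7| = |-13.6057/2² - (-13.6057/7²)|
ΔE₁ = |-3.40142500 - (-0.27766735)| = 3.12376 eV

Transition 9 → 4:
ΔE₂ = |E_4 - E_9| = |-13.6057/4² - (-13.6057/9²)|
ΔE₂ = |-0.85035625 - (-0.16797160)| = 0.68238 eV

Since 3.12376 eV > 0.68238 eV, the transition 7 → 2 emits the more energetic photon.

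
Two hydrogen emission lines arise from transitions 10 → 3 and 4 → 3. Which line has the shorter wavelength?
10 → 3

Calculate the energy for each transition:

Transition 10 → 3:
ΔE₁ = |E_3 - E_10| = |-13.6057/3² - (-13.6057/10²)|
ΔE₁ = |-1.511744444 - (-0.136057000)| = 1.375687 eV

Transition 4 → 3:
ΔE₂ = |E_3 - E_4| = |-13.6057/3² - (-13.6057/4²)|
ΔE₂ = |-1.511744444 - (-0.850356250)| = 0.661388 eV

Since 1.375687 eV > 0.661388 eV, the transition 10 → 3 emits the more energetic photon.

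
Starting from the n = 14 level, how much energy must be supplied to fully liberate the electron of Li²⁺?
0.625 eV

The ionization energy is the energy needed to remove the electron completely (n → ∞).

For a hydrogen-like ion with Z = 3, E_n = -13.6057 Z² / n² eV.

At n = 14: E_14 = -13.6057 × 3² / 14² = -0.624752 eV
At n = ∞: E_∞ = 0 eV

Ionization energy = E_∞ - E_14 = 0 - (-0.624752) = 0.624752 eV
Ionization energy ≈ 0.625 eV

This is also called the binding energy of the electron in state n = 14.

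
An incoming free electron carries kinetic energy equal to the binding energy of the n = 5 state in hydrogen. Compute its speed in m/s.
4.375e+05 m/s (or 0.146% of c)

The binding energy at n = 5 for hydrogen is:
E_5 = -13.6057/5² = -0.5442280 eV
|E_5| = 0.5442280 eV

Convert to Joules:
KE = 0.5442280 eV × (1.602177 × 10⁻¹⁹ J/eV) = 8.71950e-20 J

Using KE = ½mv²:
v = √(2·KE/m_e)
v = √(2 × 8.71950e-20 J / 9.10938 × 10⁻³¹ kg)
v = 4.375e+05 m/s

This is approximately 0.146% the speed of light.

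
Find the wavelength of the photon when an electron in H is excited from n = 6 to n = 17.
3747.353 nm

First, find the transition energy using E_n = -13.6057 / n² eV:
E_6 = -13.6057 / 6² = -0.377936111 eV
E_17 = -13.6057 / 17² = -0.047078547 eV

Photon energy: |ΔE| = |E_17 - E_6| = 0.330857564 eV

Convert to wavelength using E = hc/λ with hc = 1239.84 eV·nm:
λ = hc/E = 1239.84 eV·nm / 0.330857564 eV
λ = 3747.353 nm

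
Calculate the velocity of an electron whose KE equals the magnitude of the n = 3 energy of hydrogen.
7.29e+05 m/s (or 0.243246% of c)

The binding energy at n = 3 for hydrogen is:
E_3 = -13.6057/3² = -1.51174444 eV
|E_3| = 1.51174444 eV

Convert to Joules:
KE = 1.51174444 eV × (1.602177 × 10⁻¹⁹ J/eV) = 2.4221e-19 J

Using KE = ½mv²:
v = √(2·KE/m_e)
v = √(2 × 2.4221e-19 J / 9.10938 × 10⁻³¹ kg)
v = 7.29e+05 m/s

This is approximately 0.243246% the speed of light.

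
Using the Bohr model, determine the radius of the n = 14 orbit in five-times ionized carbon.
1.72865 nm (or 17.28646 Å)

The Bohr radius formula is:
r_n = n² a₀ / Z

where a₀ = 0.05291772 nm is the Bohr radius.

For C⁵⁺ (Z = 6) at n = 14:
r_14 = 14² × 0.05291772 nm / 6
r_14 = 196 × 0.05291772 nm / 6
r_14 = 10.371873 nm / 6
r_14 = 1.72865 nm

The electron orbits at approximately 1.72865 nm from the nucleus.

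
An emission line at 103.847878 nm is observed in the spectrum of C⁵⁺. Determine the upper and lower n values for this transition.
n = 8 → n = 5

First, find the photon energy from the wavelength (hc = 1239.84 eV·nm):
E = hc/λ = 1239.84 eV·nm / 103.847878 nm = 11.939002 eV

The energy levels of C⁵⁺ satisfy E_n = -13.6057 × 6² / n² eV, so an emission n_i → n_f releases
ΔE = 13.6057 × 6² × (1/n_f² − 1/n_i²) eV.

Setting ΔE equal to the photon energy:
1/n_f² − 1/n_i² = 11.939002 / (13.6057 × 6²) = 0.024375001

Since 1/n_i² must be positive, we need 1/n_f² > 0.024375001, i.e. n_f ≤ 6. For each allowed n_f, solve n_i = (1/n_f² − 0.024375001)^(−1/2) and check whether it is a whole number:
  n_f = 1: 1/n_i² = 1.000000000 − 0.024375001 = 0.975624999 → n_i = 1.012  (not an integer) ✗
  n_f = 2: 1/n_i² = 0.250000000 − 0.024375001 = 0.225624999 → n_i = 2.105  (not an integer) ✗
  n_f = 3: 1/n_i² = 0.111111111 − 0.024375001 = 0.086736110 → n_i = 3.395  (not an integer) ✗
  n_f = 4: 1/n_i² = 0.062500000 − 0.024375001 = 0.038124999 → n_i = 5.121  (not an integer) ✗
  n_f = 5: 1/n_i² = 0.040000000 − 0.024375001 = 0.015624999 → n_i = 8.000  → integer, n_i = 8 ✓
  n_f = 6: 1/n_i² = 0.027777778 − 0.024375001 = 0.003402777 → n_i = 17.143  (not an integer) ✗

Only n_f = 5 gives an integer upper level, n_i = 8.

The transition is from n = 8 to n = 5 (emission).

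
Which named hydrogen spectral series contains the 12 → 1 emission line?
Lyman series

The spectral series in hydrogen are named based on the final (lower) energy level:
- Lyman series: n_final = 1 (ultraviolet)
- Balmer series: n_final = 2 (visible/near-UV)
- Paschen series: n_final = 3 (infrared)
- Brackett series: n_final = 4 (infrared)
- Pfund series: n_final = 5 (far infrared)

Since this transition ends at n = 1, it belongs to the Lyman series.

For reference, this 12 → 1 line has photon energy
ΔE = 13.6057 eV × (1/1² - 1/12²) = 13.5112 eV,
corresponding to wavelength λ = hc/ΔE = 1239.84 eV·nm / 13.5112 eV = 91.76 nm in the ultraviolet region.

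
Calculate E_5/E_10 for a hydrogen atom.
4.000000

Using E_n = -13.6057 Z² / n² eV with Z = 1:

E_5 = -13.6057 / 5² = -13.6057 / 25 = -0.544228000000 eV
E_10 = -13.6057 / 10² = -13.6057 / 100 = -0.136057000000 eV

The ratio is:
E_5/E_10 = (-0.544228000000) / (-0.136057000000)
E_5/E_10 = (-13.6057/25) / (-13.6057/100)
E_5/E_10 = 100/25
E_5/E_10 = 4.000000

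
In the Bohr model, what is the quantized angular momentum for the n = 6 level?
6.327e-34 J·s (or 6ℏ)

In the Bohr model, angular momentum is quantized:
L = nℏ

where ℏ = h/(2π) = 1.05457e-34 J·s

For n = 6:
L = 6 × 1.05457e-34 J·s
L = 6.327e-34 J·s

This can also be written as L = 6ℏ.
The angular momentum is an integer multiple of the reduced Planck constant.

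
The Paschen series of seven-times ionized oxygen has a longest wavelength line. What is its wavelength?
29.2907 nm

The longest wavelength corresponds to the smallest energy transition in the series.
The Paschen series has all transitions ending at n_f = 3.

For O⁷⁺ (Z = 8), the first line (α-line) is the jump from n = 4 to n = 3:
E_4 = -13.6057 × 8² / 4² = -54.422800 eV
E_3 = -13.6057 × 8² / 3² = -96.751644 eV
ΔE = E_4 - E_3 = 42.328844 eV

λ = hc/E = 1239.84 eV·nm / 42.328844 eV
λ = 29.2907 nm

This is the α-line of the Paschen series in O⁷⁺.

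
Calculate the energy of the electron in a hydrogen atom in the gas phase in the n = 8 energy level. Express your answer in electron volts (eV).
-0.213 eV

The energy levels of a hydrogen-like atom are given by:
E_n = -13.6057 eV / n²

For n = 8:
E_8 = -13.6057 eV / 8²
E_8 = -13.6057 eV / 64
E_8 = -0.213 eV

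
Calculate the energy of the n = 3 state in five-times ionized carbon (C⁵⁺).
-54.42280 eV

For hydrogen-like ions, the energy levels scale with Z²:
E_n = -13.6057 Z² / n² eV

For C⁵⁺ (Z = 6) at n = 3:
E_3 = -13.6057 × 6² / 3²
E_3 = -13.6057 × 36 / 9
E_3 = -489.8052 / 9
E_3 = -54.42280 eV

The energy is 36 times more negative than hydrogen at the same n due to the stronger nuclear charge.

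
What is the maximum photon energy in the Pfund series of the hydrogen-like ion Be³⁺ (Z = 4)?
8.71 eV

The series limit corresponds to the transition from n = ∞ to n = 5.
This is the highest energy (shortest wavelength) transition in the Pfund series.

E_∞ = 0 eV
E_5 = -13.6057 × 4² / 5² = -8.71 eV

Energy at series limit:
ΔE = E_∞ - E_5 = 0 - (-8.71) = 8.71 eV

This energy equals the ionization energy from the n = 5 state of Be³⁺.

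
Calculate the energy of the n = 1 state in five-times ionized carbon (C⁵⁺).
-489.805 eV

For hydrogen-like ions, the energy levels scale with Z²:
E_n = -13.6057 Z² / n² eV

For C⁵⁺ (Z = 6) at n = 1:
E_1 = -13.6057 × 6² / 1²
E_1 = -13.6057 × 36 / 1
E_1 = -489.8052 / 1
E_1 = -489.805 eV

The energy is 36 times more negative than hydrogen at the same n due to the stronger nuclear charge.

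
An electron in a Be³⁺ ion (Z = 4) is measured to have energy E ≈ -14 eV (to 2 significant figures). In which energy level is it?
n = 4

The exact energy levels follow E_n = -13.6057 Z² / n² eV with Z = 4.

The measured value (-14 eV) is reported to only 2 significant figures, so we must test candidate n values and see which one matches to that precision.

Candidate energies:
  n = 2:  E = -13.6057 × 4² / 2² = -54.42280 eV
  n = 3:  E = -13.6057 × 4² / 3² = -24.18791 eV
  n = 4:  E = -13.6057 × 4² / 4² = -13.60570 eV  ← matches
  n = 5:  E = -13.6057 × 4² / 5² = -8.70765 eV
  n = 6:  E = -13.6057 × 4² / 6² = -6.04698 eV

Checking against the measurement of -14 eV (2 sig figs), only n = 4 agrees:
E_4 = -13.60570 eV, which rounds to -14 eV ✓

Therefore n = 4.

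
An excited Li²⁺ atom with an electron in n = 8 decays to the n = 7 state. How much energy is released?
0.5857 eV

The energy levels are E_n = -13.6057 Z² eV / n².

Energy at n = 8: E_8 = -13.6057 × 3² / 8² = -1.9133016 eV
Energy at n = 7: E_7 = -13.6057 × 3² / 7² = -2.4990061 eV

For emission (electron falling to lower state), the photon energy is:
E_photon = E_8 - E_7 = |-1.9133016 - (-2.4990061)|
E_photon = 0.5857 eV

This energy is carried away by the emitted photon.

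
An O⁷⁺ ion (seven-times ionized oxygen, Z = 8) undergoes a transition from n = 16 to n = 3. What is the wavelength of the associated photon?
13.281597 nm

First, find the transition energy using E_n = -13.6057 Z² / n² eV:
E_16 = -13.6057 × 8² / 16² = -3.40142500 eV
E_3 = -13.6057 × 8² / 3² = -96.75164444 eV

Photon energy: |ΔE| = |E_3 - E_16| = 93.35021944 eV

Convert to wavelength using E = hc/λ with hc = 1239.84 eV·nm:
λ = hc/E = 1239.84 eV·nm / 93.35021944 eV
λ = 13.281597 nm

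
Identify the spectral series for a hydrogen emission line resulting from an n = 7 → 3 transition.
Paschen series

The spectral series in hydrogen are named based on the final (lower) energy level:
- Lyman series: n_final = 1 (ultraviolet)
- Balmer series: n_final = 2 (visible/near-UV)
- Paschen series: n_final = 3 (infrared)
- Brackett series: n_final = 4 (infrared)
- Pfund series: n_final = 5 (far infrared)

Since this transition ends at n = 3, it belongs to the Paschen series.

For reference, this 7 → 3 line has photon energy
ΔE = 13.6057 eV × (1/3² - 1/7²) = 1.2340770975 eV,
corresponding to wavelength λ = hc/ΔE = 1239.84 eV·nm / 1.2340770975 eV = 1004.66981 nm in the infrared region.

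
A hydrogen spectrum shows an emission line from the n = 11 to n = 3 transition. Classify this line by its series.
Paschen series

The spectral series in hydrogen are named based on the final (lower) energy level:
- Lyman series: n_final = 1 (ultraviolet)
- Balmer series: n_final = 2 (visible/near-UV)
- Paschen series: n_final = 3 (infrared)
- Brackett series: n_final = 4 (infrared)
- Pfund series: n_final = 5 (far infrared)

Since this transition ends at n = 3, it belongs to the Paschen series.

For reference, this 11 → 3 line has photon energy
ΔE = 13.6057 eV × (1/3² - 1/11²) = 1.399301 eV,
corresponding to wavelength λ = hc/ΔE = 1239.84 eV·nm / 1.399301 eV = 886.04 nm in the infrared region.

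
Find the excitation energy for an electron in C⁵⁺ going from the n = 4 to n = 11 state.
26.5648 eV

The energy levels of a hydrogen-like atom are E_n = -13.6057 Z² eV / n².

Energy at n = 4: E_4 = -13.6057 × 6² / 4² = -30.6128250 eV
Energy at n = 11: E_11 = -13.6057 × 6² / 11² = -4.0479769 eV

The excitation energy is the difference:
ΔE = E_11 - E_4
ΔE = -4.0479769 - (-30.6128250)
ΔE = 26.5648 eV

Since this is positive, energy must be absorbed (photon absorption).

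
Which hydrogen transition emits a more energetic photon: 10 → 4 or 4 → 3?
10 → 4

Calculate the energy for each transition:

Transition 10 → 4:
ΔE₁ = |E_4 - E_10| = |-13.6057/4² - (-13.6057/10²)|
ΔE₁ = |-0.850356250 - (-0.136057000)| = 0.714299 eV

Transition 4 → 3:
ΔE₂ = |E_3 - E_4| = |-13.6057/3² - (-13.6057/4²)|
ΔE₂ = |-1.511744444 - (-0.850356250)| = 0.661388 eV

Since 0.714299 eV > 0.661388 eV, the transition 10 → 4 emits the more energetic photon.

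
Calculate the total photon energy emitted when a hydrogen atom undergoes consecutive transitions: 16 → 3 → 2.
3.348 eV

The energy levels of hydrogen are E_n = -13.6057 / n² eV.

First transition (16 → 3):
ΔE₁ = |E_3 - E_16|
ΔE₁ = |-1.511744444 - (-0.053147266)| = 1.458597 eV

Second transition (3 → 2):
ΔE₂ = |E_2 - E_3|
ΔE₂ = |-3.401425000 - (-1.511744444)| = 1.889681 eV

Total energy released:
E_total = ΔE₁ + ΔE₂ = 1.458597 + 1.889681 = 3.348 eV

Note: This equals the direct transition 16 → 2: 3.348 eV ✓
Energy is conserved regardless of the path taken.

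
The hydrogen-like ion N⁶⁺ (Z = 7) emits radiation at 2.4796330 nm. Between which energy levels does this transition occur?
n = 2 → n = 1

First, find the photon energy from the wavelength (hc = 1239.84 eV·nm):
E = hc/λ = 1239.84 eV·nm / 2.4796330 nm = 500.00948 eV

The energy levels of N⁶⁺ satisfy E_n = -13.6057 × 7² / n² eV, so an emission n_i → n_f releases
ΔE = 13.6057 × 7² × (1/n_f² − 1/n_i²) eV.

Setting ΔE equal to the photon energy:
1/n_f² − 1/n_i² = 500.00948 / (13.6057 × 7²) = 0.75000001

Since 1/n_i² must be positive, we need 1/n_f² > 0.75000001, i.e. n_f ≤ 1. For each allowed n_f, solve n_i = (1/n_f² − 0.75000001)^(−1/2) and check whether it is a whole number:
  n_f = 1: 1/n_i² = 1.00000000 − 0.75000001 = 0.24999999 → n_i = 2.000  → integer, n_i = 2 ✓

Only n_f = 1 gives an integer upper level, n_i = 2.

The transition is from n = 2 to n = 1 (emission).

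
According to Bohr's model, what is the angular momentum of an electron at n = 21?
2.21460e-33 J·s (or 21ℏ)

In the Bohr model, angular momentum is quantized:
L = nℏ

where ℏ = h/(2π) = 1.0545718e-34 J·s

For n = 21:
L = 21 × 1.0545718e-34 J·s
L = 2.21460e-33 J·s

This can also be written as L = 21ℏ.
The angular momentum is an integer multiple of the reduced Planck constant.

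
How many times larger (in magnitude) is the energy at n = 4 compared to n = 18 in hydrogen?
20.250

Using E_n = -13.6057 Z² / n² eV with Z = 1:

E_4 = -13.6057 / 4² = -13.6057 / 16 = -0.850356250 eV
E_18 = -13.6057 / 18² = -13.6057 / 324 = -0.041992901 eV

The ratio is:
E_4/E_18 = (-0.850356250) / (-0.041992901)
E_4/E_18 = (-13.6057/16) / (-13.6057/324)
E_4/E_18 = 324/16
E_4/E_18 = 20.250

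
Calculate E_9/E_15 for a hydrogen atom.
2.78

Using E_n = -13.6057 Z² / n² eV with Z = 1:

E_9 = -13.6057 / 9² = -13.6057 / 81 = -0.16797160 eV
E_15 = -13.6057 / 15² = -13.6057 / 225 = -0.06046978 eV

The ratio is:
E_9/E_15 = (-0.16797160) / (-0.06046978)
E_9/E_15 = (-13.6057/81) / (-13.6057/225)
E_9/E_15 = 225/81
E_9/E_15 = 2.78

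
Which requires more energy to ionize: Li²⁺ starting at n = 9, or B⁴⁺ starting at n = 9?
B⁴⁺ at n = 9 (E = -4.199 eV)

Using E_n = -13.6057 Z² / n² eV:

Li²⁺ (Z = 3) at n = 9:
E = -13.6057 × 3² / 9² = -13.6057 × 9 / 81 = -1.511744 eV

B⁴⁺ (Z = 5) at n = 9:
E = -13.6057 × 5² / 9² = -13.6057 × 25 / 81 = -4.199290 eV

Since -4.199290 eV < -1.511744 eV,
B⁴⁺ at n = 9 is more tightly bound (requires more energy to ionize).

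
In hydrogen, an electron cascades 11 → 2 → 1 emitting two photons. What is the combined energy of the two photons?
13.49326 eV

The energy levels of hydrogen are E_n = -13.6057 / n² eV.

First transition (11 → 2):
ΔE₁ = |E_2 - E_11|
ΔE₁ = |-3.40142500000 - (-0.11244380165)| = 3.28898120 eV

Second transition (2 → 1):
ΔE₂ = |E_1 - E_2|
ΔE₂ = |-13.60570000000 - (-3.40142500000)| = 10.20427500 eV

Total energy released:
E_total = ΔE₁ + ΔE₂ = 3.28898120 + 10.20427500 = 13.49326 eV

Note: This equals the direct transition 11 → 1: 13.49326 eV ✓
Energy is conserved regardless of the path taken.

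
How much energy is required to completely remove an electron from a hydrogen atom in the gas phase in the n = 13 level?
0.08051 eV

The ionization energy is the energy needed to remove the electron completely (n → ∞).

For hydrogen, E_n = -13.6057 eV / n².

At n = 13: E_13 = -13.6057 / 13² = -0.08050710 eV
At n = ∞: E_∞ = 0 eV

Ionization energy = E_∞ - E_13 = 0 - (-0.08050710) = 0.08050710 eV
Ionization energy ≈ 0.08051 eV

This is also called the binding energy of the electron in state n = 13.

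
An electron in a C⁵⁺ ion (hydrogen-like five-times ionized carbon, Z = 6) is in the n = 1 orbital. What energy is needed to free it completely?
489.805200 eV

The ionization energy is the energy needed to remove the electron completely (n → ∞).

For a hydrogen-like ion with Z = 6, E_n = -13.6057 Z² / n² eV.

At n = 1: E_1 = -13.6057 × 6² / 1² = -489.805200000 eV
At n = ∞: E_∞ = 0 eV

Ionization energy = E_∞ - E_1 = 0 - (-489.805200000) = 489.805200000 eV
Ionization energy ≈ 489.805200 eV

This is also called the binding energy of the electron in state n = 1.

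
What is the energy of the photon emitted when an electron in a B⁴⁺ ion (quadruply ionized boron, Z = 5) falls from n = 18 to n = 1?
339.09268 eV

The energy levels are E_n = -13.6057 Z² eV / n².

Energy at n = 18: E_18 = -13.6057 × 5² / 18² = -1.04982253 eV
Energy at n = 1: E_1 = -13.6057 × 5² / 1² = -340.14250000 eV

For emission (electron falling to lower state), the photon energy is:
E_photon = E_18 - E_1 = |-1.04982253 - (-340.14250000)|
E_photon = 339.09268 eV

This energy is carried away by the emitted photon.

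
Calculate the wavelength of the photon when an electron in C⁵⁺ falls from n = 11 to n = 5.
79.76207 nm

First, find the transition energy using E_n = -13.6057 Z² / n² eV:
E_11 = -13.6057 × 6² / 11² = -4.0479769 eV
E_5 = -13.6057 × 6² / 5² = -19.5922080 eV

Photon energy: |ΔE| = |E_5 - E_11| = 15.5442311 eV

Convert to wavelength using E = hc/λ with hc = 1239.84 eV·nm:
λ = hc/E = 1239.84 eV·nm / 15.5442311 eV
λ = 79.76207 nm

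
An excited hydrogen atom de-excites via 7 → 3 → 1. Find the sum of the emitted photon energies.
13.328033 eV

The energy levels of hydrogen are E_n = -13.6057 / n² eV.

First transition (7 → 3):
ΔE₁ = |E_3 - E_7|
ΔE₁ = |-1.511744444444 - (-0.277667346939)| = 1.234077098 eV

Second transition (3 → 1):
ΔE₂ = |E_1 - E_3|
ΔE₂ = |-13.605700000000 - (-1.511744444444)| = 12.093955556 eV

Total energy released:
E_total = ΔE₁ + ΔE₂ = 1.234077098 + 12.093955556 = 13.328033 eV

Note: This equals the direct transition 7 → 1: 13.328033 eV ✓
Energy is conserved regardless of the path taken.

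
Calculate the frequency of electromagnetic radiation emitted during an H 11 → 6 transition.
6.4196e+13 Hz

First, find the transition energy:
E_11 = -13.6057 / 11² = -0.11244380 eV
E_6 = -13.6057 / 6² = -0.37793611 eV
|ΔE| = |E_6 - E_11| = 0.26549231 eV

Convert to Joules: E = 0.26549231 eV × (1.602177 × 10⁻¹⁹ J/eV) = 4.253657e-20 J

Using E = hf:
f = E/h = 4.253657e-20 J / (6.62607 × 10⁻³⁴ J·s)
f = 6.4196e+13 Hz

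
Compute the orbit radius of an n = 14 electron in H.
10.3719 nm (or 103.7187 Å)

The Bohr radius formula is:
r_n = n² a₀ / Z

where a₀ = 0.0529177 nm is the Bohr radius.

For H (Z = 1) at n = 14:
r_14 = 14² × 0.0529177 nm / 1
r_14 = 196 × 0.0529177 nm / 1
r_14 = 10.37187 nm / 1
r_14 = 10.3719 nm

The electron orbits at approximately 10.3719 nm from the nucleus.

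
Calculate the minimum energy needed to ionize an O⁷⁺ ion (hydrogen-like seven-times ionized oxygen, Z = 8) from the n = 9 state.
10.750183 eV

The ionization energy is the energy needed to remove the electron completely (n → ∞).

For a hydrogen-like ion with Z = 8, E_n = -13.6057 Z² / n² eV.

At n = 9: E_9 = -13.6057 × 8² / 9² = -10.750182716 eV
At n = ∞: E_∞ = 0 eV

Ionization energy = E_∞ - E_9 = 0 - (-10.750182716) = 10.750182716 eV
Ionization energy ≈ 10.750183 eV

This is also called the binding energy of the electron in state n = 9.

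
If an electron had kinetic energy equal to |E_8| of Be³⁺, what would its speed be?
1.09e+06 m/s (or 0.3649% of c)

The binding energy at n = 8 for Be³⁺ is:
E_8 = -13.6057 × 4²/8² = -3.401425 eV
|E_8| = 3.401425 eV

Convert to Joules:
KE = 3.401425 eV × (1.602177 × 10⁻¹⁹ J/eV) = 5.4497e-19 J

Using KE = ½mv²:
v = √(2·KE/m_e)
v = √(2 × 5.4497e-19 J / 9.10938 × 10⁻³¹ kg)
v = 1.09e+06 m/s

This is approximately 0.3649% the speed of light.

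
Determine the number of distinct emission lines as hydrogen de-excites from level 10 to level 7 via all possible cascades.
6

The electron can occupy levels n = 7, 8, ..., 10 during de-excitation — that is m = 10 - 7 + 1 = 4 distinct levels.

The number of distinct spectral lines equals the number of ways to choose 2 of these m levels (each pair gives one possible emission transition):

Number of lines = m(m-1)/2 = 4×3/2 = 6

These correspond to all possible transitions between the 4 levels:
10 → 9, 10 → 8, 10 → 7, 9 → 8, 9 → 7, 8 → 7

Each transition produces a photon with a unique energy (and thus wavelength). This count does not depend on Z.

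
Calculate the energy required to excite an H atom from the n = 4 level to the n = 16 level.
0.79721 eV

The energy levels of a hydrogen-like atom are E_n = -13.6057 eV / n².

Energy at n = 4: E_4 = -13.6057 / 4² = -0.85035625 eV
Energy at n = 16: E_16 = -13.6057 / 16² = -0.05314727 eV

The excitation energy is the difference:
ΔE = E_16 - E_4
ΔE = -0.05314727 - (-0.85035625)
ΔE = 0.79721 eV

Since this is positive, energy must be absorbed (photon absorption).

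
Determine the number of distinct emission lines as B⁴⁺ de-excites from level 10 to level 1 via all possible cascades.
45

The electron can occupy levels n = 1, 2, ..., 10 during de-excitation — that is m = 10 - 1 + 1 = 10 distinct levels.

The number of distinct spectral lines equals the number of ways to choose 2 of these m levels (each pair gives one possible emission transition):

Number of lines = m(m-1)/2 = 10×9/2 = 45

These correspond to all possible transitions between the 10 levels:
10 → 9, 10 → 8, 10 → 7, 10 → 6, 10 → 5, 10 → 4, 10 → 3, 10 → 2...

Each transition produces a photon with a unique energy (and thus wavelength). This count does not depend on Z.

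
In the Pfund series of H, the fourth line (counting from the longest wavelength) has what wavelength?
3295.19981 nm

The lines of a series are numbered from the longest wavelength (smallest ΔE) outward; the fourth line is the transition from n = n_f + 4 to n_f.
The Pfund series has all transitions ending at n_f = 5.

For H, the fourth line (δ-line) is the jump from n = 9 to n = 5:
E_9 = -13.6057 / 9² = -0.16797160494 eV
E_5 = -13.6057 / 5² = -0.54422800000 eV
ΔE = E_9 - E_5 = 0.37625639506 eV

λ = hc/E = 1239.84 eV·nm / 0.37625639506 eV
λ = 3295.19981 nm

This is the δ-line of the Pfund series in H.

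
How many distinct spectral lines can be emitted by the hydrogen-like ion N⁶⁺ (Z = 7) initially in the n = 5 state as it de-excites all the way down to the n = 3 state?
3

The electron can occupy levels n = 3, 4, ..., 5 during de-excitation — that is m = 5 - 3 + 1 = 3 distinct levels.

The number of distinct spectral lines equals the number of ways to choose 2 of these m levels (each pair gives one possible emission transition):

Number of lines = m(m-1)/2 = 3×2/2 = 3

These correspond to all possible transitions between the 3 levels:
5 → 4, 5 → 3, 4 → 3

Each transition produces a photon with a unique energy (and thus wavelength). This count does not depend on Z.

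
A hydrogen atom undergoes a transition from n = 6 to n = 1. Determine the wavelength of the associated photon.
93.73 nm

First, find the transition energy using E_n = -13.6057 / n² eV:
E_6 = -13.6057 / 6² = -0.3779 eV
E_1 = -13.6057 / 1² = -13.6057 eV

Photon energy: |ΔE| = |E_1 - E_6| = 13.2278 eV

Convert to wavelength using E = hc/λ with hc = 1239.84 eV·nm:
λ = hc/E = 1239.84 eV·nm / 13.2278 eV
λ = 93.73 nm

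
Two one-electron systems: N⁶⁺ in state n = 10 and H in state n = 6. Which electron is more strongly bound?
N⁶⁺ at n = 10 (E = -6.667 eV)

Using E_n = -13.6057 Z² / n² eV:

N⁶⁺ (Z = 7) at n = 10:
E = -13.6057 × 7² / 10² = -13.6057 × 49 / 100 = -6.666793 eV

H (Z = 1) at n = 6:
E = -13.6057 × 1² / 6² = -13.6057 × 1 / 36 = -0.377936 eV

Since -6.666793 eV < -0.377936 eV,
N⁶⁺ at n = 10 is more tightly bound (requires more energy to ionize).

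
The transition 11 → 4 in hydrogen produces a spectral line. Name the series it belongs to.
Brackett series

The spectral series in hydrogen are named based on the final (lower) energy level:
- Lyman series: n_final = 1 (ultraviolet)
- Balmer series: n_final = 2 (visible/near-UV)
- Paschen series: n_final = 3 (infrared)
- Brackett series: n_final = 4 (infrared)
- Pfund series: n_final = 5 (far infrared)

Since this transition ends at n = 4, it belongs to the Brackett series.

For reference, this 11 → 4 line has photon energy
ΔE = 13.6057 eV × (1/4² - 1/11²) = 0.737912448 eV,
corresponding to wavelength λ = hc/ΔE = 1239.84 eV·nm / 0.737912448 eV = 1680.199 nm in the infrared region.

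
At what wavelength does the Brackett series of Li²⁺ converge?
162.003 nm

The series limit corresponds to the transition from n = ∞ to n = 4.
This is the highest energy (shortest wavelength) transition in the Brackett series.

E_∞ = 0 eV
E_4 = -13.6057 × 3² / 4² = -7.6532063 eV

Energy at series limit:
ΔE = E_∞ - E_4 = 0 - (-7.6532063) = 7.6532063 eV
λ = hc/E = 1239.84 eV·nm / 7.6532063 eV = 162.003 nm

This energy equals the ionization energy from the n = 4 state of Li²⁺.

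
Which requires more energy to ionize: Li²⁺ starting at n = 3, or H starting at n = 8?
Li²⁺ at n = 3 (E = -13.606 eV)

Using E_n = -13.6057 Z² / n² eV:

Li²⁺ (Z = 3) at n = 3:
E = -13.6057 × 3² / 3² = -13.6057 × 9 / 9 = -13.605700 eV

H (Z = 1) at n = 8:
E = -13.6057 × 1² / 8² = -13.6057 × 1 / 64 = -0.212589 eV

Since -13.605700 eV < -0.212589 eV,
Li²⁺ at n = 3 is more tightly bound (requires more energy to ionize).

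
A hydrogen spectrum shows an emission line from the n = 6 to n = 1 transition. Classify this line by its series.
Lyman series

The spectral series in hydrogen are named based on the final (lower) energy level:
- Lyman series: n_final = 1 (ultraviolet)
- Balmer series: n_final = 2 (visible/near-UV)
- Paschen series: n_final = 3 (infrared)
- Brackett series: n_final = 4 (infrared)
- Pfund series: n_final = 5 (far infrared)

Since this transition ends at n = 1, it belongs to the Lyman series.

For reference, this 6 → 1 line has photon energy
ΔE = 13.6057 eV × (1/1² - 1/6²) = 13.2277639 eV,
corresponding to wavelength λ = hc/ΔE = 1239.84 eV·nm / 13.2277639 eV = 93.73013 nm in the ultraviolet region.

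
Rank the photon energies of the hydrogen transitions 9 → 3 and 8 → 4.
9 → 3

Calculate the energy for each transition:

Transition 9 → 3:
ΔE₁ = |E_3 - E_9| = |-13.6057/3² - (-13.6057/9²)|
ΔE₁ = |-1.51174444444 - (-0.16797160494)| = 1.34377284 eV

Transition 8 → 4:
ΔE₂ = |E_4 - E_8| = |-13.6057/4² - (-13.6057/8²)|
ΔE₂ = |-0.85035625000 - (-0.21258906250)| = 0.63776719 eV

Since 1.34377284 eV > 0.63776719 eV, the transition 9 → 3 emits the more energetic photon.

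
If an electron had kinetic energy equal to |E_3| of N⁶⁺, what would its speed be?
5.10462e+06 m/s (or 1.70% of c)

The binding energy at n = 3 for N⁶⁺ is:
E_3 = -13.6057 × 7²/3² = -74.0754778 eV
|E_3| = 74.0754778 eV

Convert to Joules:
KE = 74.0754778 eV × (1.602177 × 10⁻¹⁹ J/eV) = 1.1868203e-17 J

Using KE = ½mv²:
v = √(2·KE/m_e)
v = √(2 × 1.1868203e-17 J / 9.10938 × 10⁻³¹ kg)
v = 5.10462e+06 m/s

This is approximately 1.70% the speed of light.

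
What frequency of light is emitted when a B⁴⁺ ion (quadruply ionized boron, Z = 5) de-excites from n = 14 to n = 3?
8.7188e+15 Hz

First, find the transition energy:
E_14 = -13.6057 × 5² / 14² = -1.73542092 eV
E_3 = -13.6057 × 5² / 3² = -37.79361111 eV
|ΔE| = |E_3 - E_14| = 36.05819019 eV

Convert to Joules: E = 36.05819019 eV × (1.602177 × 10⁻¹⁹ J/eV) = 5.777160e-18 J

Using E = hf:
f = E/h = 5.777160e-18 J / (6.62607 × 10⁻³⁴ J·s)
f = 8.7188e+15 Hz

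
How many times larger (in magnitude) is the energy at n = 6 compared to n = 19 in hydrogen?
10.0278

Using E_n = -13.6057 Z² / n² eV with Z = 1:

E_6 = -13.6057 / 6² = -13.6057 / 36 = -0.3779361111 eV
E_19 = -13.6057 / 19² = -13.6057 / 361 = -0.0376889197 eV

The ratio is:
E_6/E_19 = (-0.3779361111) / (-0.0376889197)
E_6/E_19 = (-13.6057/36) / (-13.6057/361)
E_6/E_19 = 361/36
E_6/E_19 = 10.0278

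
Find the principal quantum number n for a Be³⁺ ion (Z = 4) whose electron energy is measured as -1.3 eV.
n = 13

The exact energy levels follow E_n = -13.6057 Z² / n² eV with Z = 4.

The measured value (-1.3 eV) is reported to only 2 significant figures, so we must test candidate n values and see which one matches to that precision.

Candidate energies:
  n = 11:  E = -13.6057 × 4² / 11² = -1.79910 eV
  n = 12:  E = -13.6057 × 4² / 12² = -1.51174 eV
  n = 13:  E = -13.6057 × 4² / 13² = -1.28811 eV  ← matches
  n = 14:  E = -13.6057 × 4² / 14² = -1.11067 eV
  n = 15:  E = -13.6057 × 4² / 15² = -0.96752 eV

Checking against the measurement of -1.3 eV (2 sig figs), only n = 13 agrees:
E_13 = -1.28811 eV, which rounds to -1.3 eV ✓

Therefore n = 13.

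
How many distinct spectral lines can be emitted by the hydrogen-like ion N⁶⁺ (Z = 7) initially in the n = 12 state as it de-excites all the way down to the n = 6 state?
21

The electron can occupy levels n = 6, 7, ..., 12 during de-excitation — that is m = 12 - 6 + 1 = 7 distinct levels.

The number of distinct spectral lines equals the number of ways to choose 2 of these m levels (each pair gives one possible emission transition):

Number of lines = m(m-1)/2 = 7×6/2 = 21

These correspond to all possible transitions between the 7 levels:
12 → 11, 12 → 10, 12 → 9, 12 → 8, 12 → 7, 12 → 6, 11 → 10, 11 → 9...

Each transition produces a photon with a unique energy (and thus wavelength). This count does not depend on Z.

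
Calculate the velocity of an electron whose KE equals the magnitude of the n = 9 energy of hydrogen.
2.431e+05 m/s (or 0.0811% of c)

The binding energy at n = 9 for hydrogen is:
E_9 = -13.6057/9² = -0.1679716 eV
|E_9| = 0.1679716 eV

Convert to Joules:
KE = 0.1679716 eV × (1.602177 × 10⁻¹⁹ J/eV) = 2.69120e-20 J

Using KE = ½mv²:
v = √(2·KE/m_e)
v = √(2 × 2.69120e-20 J / 9.10938 × 10⁻³¹ kg)
v = 2.431e+05 m/s

This is approximately 0.0811% the speed of light.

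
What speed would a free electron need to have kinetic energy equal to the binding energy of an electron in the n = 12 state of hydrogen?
1.8231e+05 m/s (or 0.06% of c)

The binding energy at n = 12 for hydrogen is:
E_12 = -13.6057/12² = -0.094484028 eV
|E_12| = 0.094484028 eV

Convert to Joules:
KE = 0.094484028 eV × (1.602177 × 10⁻¹⁹ J/eV) = 1.513801e-20 J

Using KE = ½mv²:
v = √(2·KE/m_e)
v = √(2 × 1.513801e-20 J / 9.10938 × 10⁻³¹ kg)
v = 1.8231e+05 m/s

This is approximately 0.06% the speed of light.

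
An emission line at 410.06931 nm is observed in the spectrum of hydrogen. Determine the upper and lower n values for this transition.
n = 6 → n = 2

First, find the photon energy from the wavelength (hc = 1239.84 eV·nm):
E = hc/λ = 1239.84 eV·nm / 410.06931 nm = 3.0234889 eV

The energy levels of hydrogen satisfy E_n = -13.6057 / n² eV, so an emission n_i → n_f releases
ΔE = 13.6057 × (1/n_f² − 1/n_i²) eV.

Setting ΔE equal to the photon energy:
1/n_f² − 1/n_i² = 3.0234889 / 13.6057 = 0.22222222

Since 1/n_i² must be positive, we need 1/n_f² > 0.22222222, i.e. n_f ≤ 2. For each allowed n_f, solve n_i = (1/n_f² − 0.22222222)^(−1/2) and check whether it is a whole number:
  n_f = 1: 1/n_i² = 1.00000000 − 0.22222222 = 0.77777778 → n_i = 1.134  (not an integer) ✗
  n_f = 2: 1/n_i² = 0.25000000 − 0.22222222 = 0.02777778 → n_i = 6.000  → integer, n_i = 6 ✓

Only n_f = 2 gives an integer upper level, n_i = 6.

The transition is from n = 6 to n = 2 (emission).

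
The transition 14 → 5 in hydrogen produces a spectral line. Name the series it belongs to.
Pfund series

The spectral series in hydrogen are named based on the final (lower) energy level:
- Lyman series: n_final = 1 (ultraviolet)
- Balmer series: n_final = 2 (visible/near-UV)
- Paschen series: n_final = 3 (infrared)
- Brackett series: n_final = 4 (infrared)
- Pfund series: n_final = 5 (far infrared)

Since this transition ends at n = 5, it belongs to the Pfund series.

For reference, this 14 → 5 line has photon energy
ΔE = 13.6057 eV × (1/5² - 1/14²) = 0.47481116327 eV,
corresponding to wavelength λ = hc/ΔE = 1239.84 eV·nm / 0.47481116327 eV = 2611.22757 nm in the far infrared region.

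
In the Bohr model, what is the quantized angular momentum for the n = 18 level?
1.90e-33 J·s (or 18ℏ)

In the Bohr model, angular momentum is quantized:
L = nℏ

where ℏ = h/(2π) = 1.0546e-34 J·s

For n = 18:
L = 18 × 1.0546e-34 J·s
L = 1.90e-33 J·s

This can also be written as L = 18ℏ.
The angular momentum is an integer multiple of the reduced Planck constant.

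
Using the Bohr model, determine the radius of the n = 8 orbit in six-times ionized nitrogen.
0.4838 nm (or 4.8382 Å)

The Bohr radius formula is:
r_n = n² a₀ / Z

where a₀ = 0.0529177 nm is the Bohr radius.

For N⁶⁺ (Z = 7) at n = 8:
r_8 = 8² × 0.0529177 nm / 7
r_8 = 64 × 0.0529177 nm / 7
r_8 = 3.38673 nm / 7
r_8 = 0.4838 nm

The electron orbits at approximately 0.4838 nm from the nucleus.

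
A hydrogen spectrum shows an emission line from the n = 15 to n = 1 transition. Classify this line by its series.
Lyman series

The spectral series in hydrogen are named based on the final (lower) energy level:
- Lyman series: n_final = 1 (ultraviolet)
- Balmer series: n_final = 2 (visible/near-UV)
- Paschen series: n_final = 3 (infrared)
- Brackett series: n_final = 4 (infrared)
- Pfund series: n_final = 5 (far infrared)

Since this transition ends at n = 1, it belongs to the Lyman series.

For reference, this 15 → 1 line has photon energy
ΔE = 13.6057 eV × (1/1² - 1/15²) = 13.545230 eV,
corresponding to wavelength λ = hc/ΔE = 1239.84 eV·nm / 13.545230 eV = 91.5333 nm in the ultraviolet region.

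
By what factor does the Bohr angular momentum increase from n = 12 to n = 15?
1.250

In the Bohr model, L_n = nℏ, so the ratio is purely the ratio of quantum numbers:

L_15/L_12 = 15ℏ / 12ℏ = 15/12 = 1.250

The angular momentum scales linearly with n.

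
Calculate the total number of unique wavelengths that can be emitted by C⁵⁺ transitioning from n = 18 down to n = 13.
15

The electron can occupy levels n = 13, 14, ..., 18 during de-excitation — that is m = 18 - 13 + 1 = 6 distinct levels.

The number of distinct spectral lines equals the number of ways to choose 2 of these m levels (each pair gives one possible emission transition):

Number of lines = m(m-1)/2 = 6×5/2 = 15

These correspond to all possible transitions between the 6 levels:
18 → 17, 18 → 16, 18 → 15, 18 → 14, 18 → 13, 17 → 16, 17 → 15, 17 → 14...

Each transition produces a photon with a unique energy (and thus wavelength). This count does not depend on Z.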